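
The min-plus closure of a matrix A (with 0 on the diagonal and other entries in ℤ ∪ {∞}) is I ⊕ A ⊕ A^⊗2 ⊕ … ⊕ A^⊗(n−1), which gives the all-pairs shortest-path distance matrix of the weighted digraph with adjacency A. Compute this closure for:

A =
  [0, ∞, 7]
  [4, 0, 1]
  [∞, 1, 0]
Closure =
  [0, 8, 7]
  [4, 0, 1]
  [5, 1, 0]

This is the Floyd-Warshall all-pairs shortest-path computation. For each intermediate vertex k = 0, 1, …, 2, update dist[i][j] ← min(dist[i][j], dist[i][k] + dist[k][j]). The final matrix gives, for each (i, j), the minimum total weight of any directed path from i to j (possibly empty when i = j).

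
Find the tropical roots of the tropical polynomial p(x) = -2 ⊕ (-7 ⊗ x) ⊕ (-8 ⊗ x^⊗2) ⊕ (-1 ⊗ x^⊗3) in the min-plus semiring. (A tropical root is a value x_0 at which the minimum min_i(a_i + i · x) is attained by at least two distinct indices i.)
Roots: {-7, 1, 5}

Each tropical root is a break point of the lower envelope of the lines y = a_i + i · x (there are 4 lines, with slopes 0, 1, ..., 3). Only the lines that attain the minimum somewhere contribute to roots; other lines are dominated. Here the surviving (envelope) indices are i = 3, i = 2, i = 1, i = 0.
Intersections between consecutive envelope lines give the roots: for adjacent envelope indices i < j the intersection is x = (a_i − a_j) / (j − i). Reading off the sorted break points: {-7, 1, 5}.
Verification: at each break x_0, at least two indices attain the minimum of min_i(a_i + i · x_0).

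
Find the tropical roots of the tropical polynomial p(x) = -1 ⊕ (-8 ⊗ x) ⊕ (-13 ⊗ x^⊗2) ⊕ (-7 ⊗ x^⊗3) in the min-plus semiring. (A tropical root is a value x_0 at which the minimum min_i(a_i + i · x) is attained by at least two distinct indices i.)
Roots: {-6, 5, 7}

Each tropical root is a break point of the lower envelope of the lines y = a_i + i · x (there are 4 lines, with slopes 0, 1, ..., 3). Only the lines that attain the minimum somewhere contribute to roots; other lines are dominated. Here the surviving (envelope) indices are i = 3, i = 2, i = 1, i = 0.
Intersections between consecutive envelope lines give the roots: for adjacent envelope indices i < j the intersection is x = (a_i − a_j) / (j − i). Reading off the sorted break points: {-6, 5, 7}.
Verification: at each break x_0, at least two indices attain the minimum of min_i(a_i + i · x_0).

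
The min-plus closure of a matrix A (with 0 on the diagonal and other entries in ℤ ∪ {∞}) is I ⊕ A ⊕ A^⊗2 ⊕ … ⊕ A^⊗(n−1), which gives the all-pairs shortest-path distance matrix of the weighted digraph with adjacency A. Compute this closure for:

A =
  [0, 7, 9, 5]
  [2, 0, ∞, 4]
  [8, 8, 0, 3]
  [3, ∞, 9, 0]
Closure =
  [0, 7, 9, 5]
  [2, 0, 11, 4]
  [6, 8, 0, 3]
  [3, 10, 9, 0]

This is the Floyd-Warshall all-pairs shortest-path computation. For each intermediate vertex k = 0, 1, …, 3, update dist[i][j] ← min(dist[i][j], dist[i][k] + dist[k][j]). The final matrix gives, for each (i, j), the minimum total weight of any directed path from i to j (possibly empty when i = j).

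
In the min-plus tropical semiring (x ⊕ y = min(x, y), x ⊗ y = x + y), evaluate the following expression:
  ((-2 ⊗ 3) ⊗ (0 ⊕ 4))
((-2 ⊗ 3) ⊗ (0 ⊕ 4)) = 1

Expand innermost to outermost. Recall ⊕ takes the minimum of its arguments and ⊗ takes their sum. Working out the expression ((-2 ⊗ 3) ⊗ (0 ⊕ 4)) gives 1.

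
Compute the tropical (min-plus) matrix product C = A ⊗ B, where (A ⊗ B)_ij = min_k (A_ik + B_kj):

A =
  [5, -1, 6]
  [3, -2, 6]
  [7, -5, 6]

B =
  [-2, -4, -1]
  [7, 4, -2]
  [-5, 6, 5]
A ⊗ B =
  [1, 1, -3]
  [1, -1, -4]
  [1, -1, -7]

Apply the min-plus product entry-by-entry:
  C[0][0] = min over k of (A[0][0] + B[0][0] = 5 + -2 = 3, A[0][1] + B[1][0] = -1 + 7 = 6, A[0][2] + B[2][0] = 6 + -5 = 1) = 1 (attained at k = 2)
  C[0][1] = min over k of (A[0][0] + B[0][1] = 5 + -4 = 1, A[0][1] + B[1][1] = -1 + 4 = 3, A[0][2] + B[2][1] = 6 + 6 = 12) = 1 (attained at k = 0)
  C[0][2] = min over k of (A[0][0] + B[0][2] = 5 + -1 = 4, A[0][1] + B[1][2] = -1 + -2 = -3, A[0][2] + B[2][2] = 6 + 5 = 11) = -3 (attained at k = 1)
  C[1][0] = min over k of (A[1][0] + B[0][0] = 3 + -2 = 1, A[1][1] + B[1][0] = -2 + 7 = 5, A[1][2] + B[2][0] = 6 + -5 = 1) = 1 (attained at k = 0)
  C[1][1] = min over k of (A[1][0] + B[0][1] = 3 + -4 = -1, A[1][1] + B[1][1] = -2 + 4 = 2, A[1][2] + B[2][1] = 6 + 6 = 12) = -1 (attained at k = 0)
  C[1][2] = min over k of (A[1][0] + B[0][2] = 3 + -1 = 2, A[1][1] + B[1][2] = -2 + -2 = -4, A[1][2] + B[2][2] = 6 + 5 = 11) = -4 (attained at k = 1)
  C[2][0] = min over k of (A[2][0] + B[0][0] = 7 + -2 = 5, A[2][1] + B[1][0] = -5 + 7 = 2, A[2][2] + B[2][0] = 6 + -5 = 1) = 1 (attained at k = 2)
  C[2][1] = min over k of (A[2][0] + B[0][1] = 7 + -4 = 3, A[2][1] + B[1][1] = -5 + 4 = -1, A[2][2] + B[2][1] = 6 + 6 = 12) = -1 (attained at k = 1)
  C[2][2] = min over k of (A[2][0] + B[0][2] = 7 + -1 = 6, A[2][1] + B[1][2] = -5 + -2 = -7, A[2][2] + B[2][2] = 6 + 5 = 11) = -7 (attained at k = 1)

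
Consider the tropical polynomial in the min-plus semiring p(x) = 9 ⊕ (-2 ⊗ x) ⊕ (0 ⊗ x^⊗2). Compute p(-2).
p(-2) = -4

A tropical monomial a ⊗ x^⊗i evaluates to a + i · x. Evaluating each term at x = -2:
  Term 0 contributes 9 + 0 · -2 = 9
  Term 1 contributes -2 + 1 · -2 = -4
  Term 2 contributes 0 + 2 · -2 = -4
p(-2) = ⊕ of these = min[9, -4, -4] = -4.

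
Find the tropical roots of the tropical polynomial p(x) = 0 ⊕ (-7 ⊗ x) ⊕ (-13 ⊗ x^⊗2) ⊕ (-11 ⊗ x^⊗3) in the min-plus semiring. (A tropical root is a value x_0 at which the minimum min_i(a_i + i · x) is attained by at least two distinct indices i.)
Roots: {-2, 6, 7}

Each tropical root is a break point of the lower envelope of the lines y = a_i + i · x (there are 4 lines, with slopes 0, 1, ..., 3). Only the lines that attain the minimum somewhere contribute to roots; other lines are dominated. Here the surviving (envelope) indices are i = 3, i = 2, i = 1, i = 0.
Intersections between consecutive envelope lines give the roots: for adjacent envelope indices i < j the intersection is x = (a_i − a_j) / (j − i). Reading off the sorted break points: {-2, 6, 7}.
Verification: at each break x_0, at least two indices attain the minimum of min_i(a_i + i · x_0).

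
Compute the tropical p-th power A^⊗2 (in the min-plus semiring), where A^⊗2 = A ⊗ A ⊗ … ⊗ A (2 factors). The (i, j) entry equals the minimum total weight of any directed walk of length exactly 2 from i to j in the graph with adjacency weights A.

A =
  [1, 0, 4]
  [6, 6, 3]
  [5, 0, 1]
A^⊗2 =
  [2, 1, 3]
  [7, 3, 4]
  [6, 1, 2]

Each entry (A^⊗2)_ij equals the minimum over all length-2 walks i = v_0 → v_1 → … → v_2 = j of Σ_t A[v_t][v_{t+1}]. For example, for (i, j) = (0, 2) we minimise over 3 possible intermediate vertex sequences; the minimum is 3, attained along the walk 0 → 1 → 2.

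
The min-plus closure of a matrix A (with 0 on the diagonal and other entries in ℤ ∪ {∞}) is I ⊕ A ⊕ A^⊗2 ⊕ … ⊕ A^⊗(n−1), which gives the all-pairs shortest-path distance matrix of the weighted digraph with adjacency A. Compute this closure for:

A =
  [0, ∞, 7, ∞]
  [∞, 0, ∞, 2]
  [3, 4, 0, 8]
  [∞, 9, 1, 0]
Closure =
  [0, 11, 7, 13]
  [6, 0, 3, 2]
  [3, 4, 0, 6]
  [4, 5, 1, 0]

This is the Floyd-Warshall all-pairs shortest-path computation. For each intermediate vertex k = 0, 1, …, 3, update dist[i][j] ← min(dist[i][j], dist[i][k] + dist[k][j]). The final matrix gives, for each (i, j), the minimum total weight of any directed path from i to j (possibly empty when i = j).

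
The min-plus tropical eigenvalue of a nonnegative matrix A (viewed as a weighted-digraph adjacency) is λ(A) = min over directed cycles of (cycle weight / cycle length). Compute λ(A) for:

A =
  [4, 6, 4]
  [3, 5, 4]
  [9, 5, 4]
λ(A) = 4

Enumerate directed cycles and compute their means (weight / length). Sample:
  cycle 0 → 0: weight = 4, length = 1, mean = 4/1 ≈ 4.000
  cycle 1 → 1: weight = 5, length = 1, mean = 5/1 ≈ 5.000
  cycle 2 → 2: weight = 4, length = 1, mean = 4/1 ≈ 4.000
  cycle 0 → 1 → 0: weight = 9, length = 2, mean = 9/2 ≈ 4.500
  cycle 0 → 2 → 0: weight = 13, length = 2, mean = 13/2 ≈ 6.500
  cycle 1 → 0 → 1: weight = 9, length = 2, mean = 9/2 ≈ 4.500
Minimum mean = 4.000, attained e.g. along the cycle 0 → 0 with weight 4 and length 1. So λ(A) = 4/1 = 4.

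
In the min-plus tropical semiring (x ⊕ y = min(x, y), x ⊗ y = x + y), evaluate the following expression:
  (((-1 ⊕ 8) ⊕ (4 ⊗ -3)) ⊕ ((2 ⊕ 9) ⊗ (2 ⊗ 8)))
(((-1 ⊕ 8) ⊕ (4 ⊗ -3)) ⊕ ((2 ⊕ 9) ⊗ (2 ⊗ 8))) = -1

Expand innermost to outermost. Recall ⊕ takes the minimum of its arguments and ⊗ takes their sum. Working out the expression (((-1 ⊕ 8) ⊕ (4 ⊗ -3)) ⊕ ((2 ⊕ 9) ⊗ (2 ⊗ 8))) gives -1.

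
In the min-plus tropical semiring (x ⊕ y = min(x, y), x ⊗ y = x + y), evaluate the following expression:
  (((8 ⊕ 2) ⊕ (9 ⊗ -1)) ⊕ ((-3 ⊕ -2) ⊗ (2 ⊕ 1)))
(((8 ⊕ 2) ⊕ (9 ⊗ -1)) ⊕ ((-3 ⊕ -2) ⊗ (2 ⊕ 1))) = -2

Expand innermost to outermost. Recall ⊕ takes the minimum of its arguments and ⊗ takes their sum. Working out the expression (((8 ⊕ 2) ⊕ (9 ⊗ -1)) ⊕ ((-3 ⊕ -2) ⊗ (2 ⊕ 1))) gives -2.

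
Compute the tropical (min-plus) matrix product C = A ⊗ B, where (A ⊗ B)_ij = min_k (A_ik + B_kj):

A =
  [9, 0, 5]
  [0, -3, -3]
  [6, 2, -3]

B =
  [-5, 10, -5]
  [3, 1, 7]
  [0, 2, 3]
A ⊗ B =
  [3, 1, 4]
  [-5, -2, -5]
  [-3, -1, 0]

Apply the min-plus product entry-by-entry:
  C[0][0] = min over k of (A[0][0] + B[0][0] = 9 + -5 = 4, A[0][1] + B[1][0] = 0 + 3 = 3, A[0][2] + B[2][0] = 5 + 0 = 5) = 3 (attained at k = 1)
  C[0][1] = min over k of (A[0][0] + B[0][1] = 9 + 10 = 19, A[0][1] + B[1][1] = 0 + 1 = 1, A[0][2] + B[2][1] = 5 + 2 = 7) = 1 (attained at k = 1)
  C[0][2] = min over k of (A[0][0] + B[0][2] = 9 + -5 = 4, A[0][1] + B[1][2] = 0 + 7 = 7, A[0][2] + B[2][2] = 5 + 3 = 8) = 4 (attained at k = 0)
  C[1][0] = min over k of (A[1][0] + B[0][0] = 0 + -5 = -5, A[1][1] + B[1][0] = -3 + 3 = 0, A[1][2] + B[2][0] = -3 + 0 = -3) = -5 (attained at k = 0)
  C[1][1] = min over k of (A[1][0] + B[0][1] = 0 + 10 = 10, A[1][1] + B[1][1] = -3 + 1 = -2, A[1][2] + B[2][1] = -3 + 2 = -1) = -2 (attained at k = 1)
  C[1][2] = min over k of (A[1][0] + B[0][2] = 0 + -5 = -5, A[1][1] + B[1][2] = -3 + 7 = 4, A[1][2] + B[2][2] = -3 + 3 = 0) = -5 (attained at k = 0)
  C[2][0] = min over k of (A[2][0] + B[0][0] = 6 + -5 = 1, A[2][1] + B[1][0] = 2 + 3 = 5, A[2][2] + B[2][0] = -3 + 0 = -3) = -3 (attained at k = 2)
  C[2][1] = min over k of (A[2][0] + B[0][1] = 6 + 10 = 16, A[2][1] + B[1][1] = 2 + 1 = 3, A[2][2] + B[2][1] = -3 + 2 = -1) = -1 (attained at k = 2)
  C[2][2] = min over k of (A[2][0] + B[0][2] = 6 + -5 = 1, A[2][1] + B[1][2] = 2 + 7 = 9, A[2][2] + B[2][2] = -3 + 3 = 0) = 0 (attained at k = 2)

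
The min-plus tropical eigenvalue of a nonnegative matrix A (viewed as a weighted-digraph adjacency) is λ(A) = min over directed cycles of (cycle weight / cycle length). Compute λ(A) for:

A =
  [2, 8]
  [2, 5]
λ(A) = 2

Enumerate directed cycles and compute their means (weight / length). Sample:
  cycle 0 → 0: weight = 2, length = 1, mean = 2/1 ≈ 2.000
  cycle 1 → 1: weight = 5, length = 1, mean = 5/1 ≈ 5.000
  cycle 0 → 1 → 0: weight = 10, length = 2, mean = 10/2 ≈ 5.000
  cycle 1 → 0 → 1: weight = 10, length = 2, mean = 10/2 ≈ 5.000
Minimum mean = 2.000, attained e.g. along the cycle 0 → 0 with weight 2 and length 1. So λ(A) = 2/1 = 2.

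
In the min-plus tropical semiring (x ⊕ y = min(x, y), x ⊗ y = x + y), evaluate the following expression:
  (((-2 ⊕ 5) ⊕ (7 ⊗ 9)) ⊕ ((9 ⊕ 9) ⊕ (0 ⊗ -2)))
(((-2 ⊕ 5) ⊕ (7 ⊗ 9)) ⊕ ((9 ⊕ 9) ⊕ (0 ⊗ -2))) = -2

Expand innermost to outermost. Recall ⊕ takes the minimum of its arguments and ⊗ takes their sum. Working out the expression (((-2 ⊕ 5) ⊕ (7 ⊗ 9)) ⊕ ((9 ⊕ 9) ⊕ (0 ⊗ -2))) gives -2.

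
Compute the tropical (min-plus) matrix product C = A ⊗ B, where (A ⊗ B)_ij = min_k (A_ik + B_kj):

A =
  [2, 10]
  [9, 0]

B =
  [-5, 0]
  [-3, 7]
A ⊗ B =
  [-3, 2]
  [-3, 7]

Apply the min-plus product entry-by-entry:
  C[0][0] = min over k of (A[0][0] + B[0][0] = 2 + -5 = -3, A[0][1] + B[1][0] = 10 + -3 = 7) = -3 (attained at k = 0)
  C[0][1] = min over k of (A[0][0] + B[0][1] = 2 + 0 = 2, A[0][1] + B[1][1] = 10 + 7 = 17) = 2 (attained at k = 0)
  C[1][0] = min over k of (A[1][0] + B[0][0] = 9 + -5 = 4, A[1][1] + B[1][0] = 0 + -3 = -3) = -3 (attained at k = 1)
  C[1][1] = min over k of (A[1][0] + B[0][1] = 9 + 0 = 9, A[1][1] + B[1][1] = 0 + 7 = 7) = 7 (attained at k = 1)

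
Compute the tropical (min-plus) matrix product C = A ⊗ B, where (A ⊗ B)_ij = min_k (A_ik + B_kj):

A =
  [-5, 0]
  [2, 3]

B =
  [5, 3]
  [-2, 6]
A ⊗ B =
  [-2, -2]
  [1, 5]

Apply the min-plus product entry-by-entry:
  C[0][0] = min over k of (A[0][0] + B[0][0] = -5 + 5 = 0, A[0][1] + B[1][0] = 0 + -2 = -2) = -2 (attained at k = 1)
  C[0][1] = min over k of (A[0][0] + B[0][1] = -5 + 3 = -2, A[0][1] + B[1][1] = 0 + 6 = 6) = -2 (attained at k = 0)
  C[1][0] = min over k of (A[1][0] + B[0][0] = 2 + 5 = 7, A[1][1] + B[1][0] = 3 + -2 = 1) = 1 (attained at k = 1)
  C[1][1] = min over k of (A[1][0] + B[0][1] = 2 + 3 = 5, A[1][1] + B[1][1] = 3 + 6 = 9) = 5 (attained at k = 0)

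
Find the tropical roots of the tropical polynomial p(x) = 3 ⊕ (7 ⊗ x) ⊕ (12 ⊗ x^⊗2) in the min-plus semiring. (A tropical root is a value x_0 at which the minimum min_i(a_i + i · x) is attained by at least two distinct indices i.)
Roots: {-5, -4}

Each tropical root is a break point of the lower envelope of the lines y = a_i + i · x (there are 3 lines, with slopes 0, 1, ..., 2). Only the lines that attain the minimum somewhere contribute to roots; other lines are dominated. Here the surviving (envelope) indices are i = 2, i = 1, i = 0.
Intersections between consecutive envelope lines give the roots: for adjacent envelope indices i < j the intersection is x = (a_i − a_j) / (j − i). Reading off the sorted break points: {-5, -4}.
Verification: at each break x_0, at least two indices attain the minimum of min_i(a_i + i · x_0).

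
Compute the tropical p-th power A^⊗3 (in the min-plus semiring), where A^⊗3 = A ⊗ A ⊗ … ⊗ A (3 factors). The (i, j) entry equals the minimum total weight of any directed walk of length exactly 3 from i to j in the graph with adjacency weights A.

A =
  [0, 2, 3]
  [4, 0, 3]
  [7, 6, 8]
A^⊗3 =
  [0, 2, 3]
  [4, 0, 3]
  [7, 6, 9]

Each entry (A^⊗3)_ij equals the minimum over all length-3 walks i = v_0 → v_1 → … → v_3 = j of Σ_t A[v_t][v_{t+1}]. For example, for (i, j) = (0, 2) we minimise over 9 possible intermediate vertex sequences; the minimum is 3, attained along the walk 0 → 0 → 0 → 2.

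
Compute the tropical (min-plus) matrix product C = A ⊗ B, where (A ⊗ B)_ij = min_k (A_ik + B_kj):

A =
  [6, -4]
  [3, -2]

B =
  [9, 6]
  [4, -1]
A ⊗ B =
  [0, -5]
  [2, -3]

Apply the min-plus product entry-by-entry:
  C[0][0] = min over k of (A[0][0] + B[0][0] = 6 + 9 = 15, A[0][1] + B[1][0] = -4 + 4 = 0) = 0 (attained at k = 1)
  C[0][1] = min over k of (A[0][0] + B[0][1] = 6 + 6 = 12, A[0][1] + B[1][1] = -4 + -1 = -5) = -5 (attained at k = 1)
  C[1][0] = min over k of (A[1][0] + B[0][0] = 3 + 9 = 12, A[1][1] + B[1][0] = -2 + 4 = 2) = 2 (attained at k = 1)
  C[1][1] = min over k of (A[1][0] + B[0][1] = 3 + 6 = 9, A[1][1] + B[1][1] = -2 + -1 = -3) = -3 (attained at k = 1)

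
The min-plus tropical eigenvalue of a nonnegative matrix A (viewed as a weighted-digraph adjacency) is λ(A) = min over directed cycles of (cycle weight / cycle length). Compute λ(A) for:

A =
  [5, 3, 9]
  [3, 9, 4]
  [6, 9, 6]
λ(A) = 3

Enumerate directed cycles and compute their means (weight / length). Sample:
  cycle 0 → 0: weight = 5, length = 1, mean = 5/1 ≈ 5.000
  cycle 1 → 1: weight = 9, length = 1, mean = 9/1 ≈ 9.000
  cycle 2 → 2: weight = 6, length = 1, mean = 6/1 ≈ 6.000
  cycle 0 → 1 → 0: weight = 6, length = 2, mean = 6/2 ≈ 3.000
  cycle 0 → 2 → 0: weight = 15, length = 2, mean = 15/2 ≈ 7.500
  cycle 1 → 0 → 1: weight = 6, length = 2, mean = 6/2 ≈ 3.000
Minimum mean = 3.000, attained e.g. along the cycle 0 → 1 → 0 with weight 6 and length 2. So λ(A) = 6/2 = 3.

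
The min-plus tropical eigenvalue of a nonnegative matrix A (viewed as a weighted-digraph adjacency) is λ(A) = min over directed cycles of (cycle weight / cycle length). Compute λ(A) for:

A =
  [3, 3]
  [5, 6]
λ(A) = 3

Enumerate directed cycles and compute their means (weight / length). Sample:
  cycle 0 → 0: weight = 3, length = 1, mean = 3/1 ≈ 3.000
  cycle 1 → 1: weight = 6, length = 1, mean = 6/1 ≈ 6.000
  cycle 0 → 1 → 0: weight = 8, length = 2, mean = 8/2 ≈ 4.000
  cycle 1 → 0 → 1: weight = 8, length = 2, mean = 8/2 ≈ 4.000
Minimum mean = 3.000, attained e.g. along the cycle 0 → 0 with weight 3 and length 1. So λ(A) = 3/1 = 3.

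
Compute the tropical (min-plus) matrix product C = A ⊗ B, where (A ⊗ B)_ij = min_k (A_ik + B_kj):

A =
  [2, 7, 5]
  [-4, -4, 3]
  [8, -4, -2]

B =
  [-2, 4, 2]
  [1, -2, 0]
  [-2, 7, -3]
A ⊗ B =
  [0, 5, 2]
  [-6, -6, -4]
  [-4, -6, -5]

Apply the min-plus product entry-by-entry:
  C[0][0] = min over k of (A[0][0] + B[0][0] = 2 + -2 = 0, A[0][1] + B[1][0] = 7 + 1 = 8, A[0][2] + B[2][0] = 5 + -2 = 3) = 0 (attained at k = 0)
  C[0][1] = min over k of (A[0][0] + B[0][1] = 2 + 4 = 6, A[0][1] + B[1][1] = 7 + -2 = 5, A[0][2] + B[2][1] = 5 + 7 = 12) = 5 (attained at k = 1)
  C[0][2] = min over k of (A[0][0] + B[0][2] = 2 + 2 = 4, A[0][1] + B[1][2] = 7 + 0 = 7, A[0][2] + B[2][2] = 5 + -3 = 2) = 2 (attained at k = 2)
  C[1][0] = min over k of (A[1][0] + B[0][0] = -4 + -2 = -6, A[1][1] + B[1][0] = -4 + 1 = -3, A[1][2] + B[2][0] = 3 + -2 = 1) = -6 (attained at k = 0)
  C[1][1] = min over k of (A[1][0] + B[0][1] = -4 + 4 = 0, A[1][1] + B[1][1] = -4 + -2 = -6, A[1][2] + B[2][1] = 3 + 7 = 10) = -6 (attained at k = 1)
  C[1][2] = min over k of (A[1][0] + B[0][2] = -4 + 2 = -2, A[1][1] + B[1][2] = -4 + 0 = -4, A[1][2] + B[2][2] = 3 + -3 = 0) = -4 (attained at k = 1)
  C[2][0] = min over k of (A[2][0] + B[0][0] = 8 + -2 = 6, A[2][1] + B[1][0] = -4 + 1 = -3, A[2][2] + B[2][0] = -2 + -2 = -4) = -4 (attained at k = 2)
  C[2][1] = min over k of (A[2][0] + B[0][1] = 8 + 4 = 12, A[2][1] + B[1][1] = -4 + -2 = -6, A[2][2] + B[2][1] = -2 + 7 = 5) = -6 (attained at k = 1)
  C[2][2] = min over k of (A[2][0] + B[0][2] = 8 + 2 = 10, A[2][1] + B[1][2] = -4 + 0 = -4, A[2][2] + B[2][2] = -2 + -3 = -5) = -5 (attained at k = 2)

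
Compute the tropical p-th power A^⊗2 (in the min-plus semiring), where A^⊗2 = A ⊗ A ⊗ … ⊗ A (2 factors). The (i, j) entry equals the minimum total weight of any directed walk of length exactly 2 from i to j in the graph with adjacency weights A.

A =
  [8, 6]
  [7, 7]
A^⊗2 =
  [13, 13]
  [14, 13]

Each entry (A^⊗2)_ij equals the minimum over all length-2 walks i = v_0 → v_1 → … → v_2 = j of Σ_t A[v_t][v_{t+1}]. For example, for (i, j) = (0, 1) we minimise over 2 possible intermediate vertex sequences; the minimum is 13, attained along the walk 0 → 1 → 1.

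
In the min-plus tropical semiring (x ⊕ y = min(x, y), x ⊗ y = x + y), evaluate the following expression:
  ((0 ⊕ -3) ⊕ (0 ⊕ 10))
((0 ⊕ -3) ⊕ (0 ⊕ 10)) = -3

Expand innermost to outermost. Recall ⊕ takes the minimum of its arguments and ⊗ takes their sum. Working out the expression ((0 ⊕ -3) ⊕ (0 ⊕ 10)) gives -3.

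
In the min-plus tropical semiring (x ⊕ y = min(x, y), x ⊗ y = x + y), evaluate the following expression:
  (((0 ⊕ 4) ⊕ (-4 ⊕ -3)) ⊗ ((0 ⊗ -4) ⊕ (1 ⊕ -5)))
(((0 ⊕ 4) ⊕ (-4 ⊕ -3)) ⊗ ((0 ⊗ -4) ⊕ (1 ⊕ -5))) = -9

Expand innermost to outermost. Recall ⊕ takes the minimum of its arguments and ⊗ takes their sum. Working out the expression (((0 ⊕ 4) ⊕ (-4 ⊕ -3)) ⊗ ((0 ⊗ -4) ⊕ (1 ⊕ -5))) gives -9.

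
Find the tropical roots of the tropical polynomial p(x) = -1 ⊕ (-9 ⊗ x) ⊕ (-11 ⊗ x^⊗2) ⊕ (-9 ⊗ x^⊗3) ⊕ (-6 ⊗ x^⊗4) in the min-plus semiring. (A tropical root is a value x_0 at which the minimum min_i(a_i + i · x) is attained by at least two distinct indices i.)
Roots: {-3, -2, 2, 8}

Each tropical root is a break point of the lower envelope of the lines y = a_i + i · x (there are 5 lines, with slopes 0, 1, ..., 4). Only the lines that attain the minimum somewhere contribute to roots; other lines are dominated. Here the surviving (envelope) indices are i = 4, i = 3, i = 2, i = 1, i = 0.
Intersections between consecutive envelope lines give the roots: for adjacent envelope indices i < j the intersection is x = (a_i − a_j) / (j − i). Reading off the sorted break points: {-3, -2, 2, 8}.
Verification: at each break x_0, at least two indices attain the minimum of min_i(a_i + i · x_0).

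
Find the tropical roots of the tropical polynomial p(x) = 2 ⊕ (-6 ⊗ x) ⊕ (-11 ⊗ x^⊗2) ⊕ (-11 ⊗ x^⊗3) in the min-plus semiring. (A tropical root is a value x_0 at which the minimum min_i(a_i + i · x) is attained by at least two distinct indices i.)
Roots: {0, 5, 8}

Each tropical root is a break point of the lower envelope of the lines y = a_i + i · x (there are 4 lines, with slopes 0, 1, ..., 3). Only the lines that attain the minimum somewhere contribute to roots; other lines are dominated. Here the surviving (envelope) indices are i = 3, i = 2, i = 1, i = 0.
Intersections between consecutive envelope lines give the roots: for adjacent envelope indices i < j the intersection is x = (a_i − a_j) / (j − i). Reading off the sorted break points: {0, 5, 8}.
Verification: at each break x_0, at least two indices attain the minimum of min_i(a_i + i · x_0).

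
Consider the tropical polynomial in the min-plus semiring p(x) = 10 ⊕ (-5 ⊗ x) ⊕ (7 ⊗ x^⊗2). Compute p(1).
p(1) = -4

A tropical monomial a ⊗ x^⊗i evaluates to a + i · x. Evaluating each term at x = 1:
  Term 0 contributes 10 + 0 · 1 = 10
  Term 1 contributes -5 + 1 · 1 = -4
  Term 2 contributes 7 + 2 · 1 = 9
p(1) = ⊕ of these = min[10, -4, 9] = -4.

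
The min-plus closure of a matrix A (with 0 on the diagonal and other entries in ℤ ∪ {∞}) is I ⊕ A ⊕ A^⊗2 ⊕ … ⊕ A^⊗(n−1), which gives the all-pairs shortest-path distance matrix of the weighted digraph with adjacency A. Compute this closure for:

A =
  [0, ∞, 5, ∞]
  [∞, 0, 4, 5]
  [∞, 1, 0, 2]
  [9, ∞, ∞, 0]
Closure =
  [0, 6, 5, 7]
  [14, 0, 4, 5]
  [11, 1, 0, 2]
  [9, 15, 14, 0]

This is the Floyd-Warshall all-pairs shortest-path computation. For each intermediate vertex k = 0, 1, …, 3, update dist[i][j] ← min(dist[i][j], dist[i][k] + dist[k][j]). The final matrix gives, for each (i, j), the minimum total weight of any directed path from i to j (possibly empty when i = j).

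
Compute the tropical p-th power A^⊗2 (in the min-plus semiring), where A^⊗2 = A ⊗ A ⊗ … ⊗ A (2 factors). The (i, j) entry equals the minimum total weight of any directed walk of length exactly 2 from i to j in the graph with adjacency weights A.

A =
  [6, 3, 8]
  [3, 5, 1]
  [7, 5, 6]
A^⊗2 =
  [6, 8, 4]
  [8, 6, 6]
  [8, 10, 6]

Each entry (A^⊗2)_ij equals the minimum over all length-2 walks i = v_0 → v_1 → … → v_2 = j of Σ_t A[v_t][v_{t+1}]. For example, for (i, j) = (0, 2) we minimise over 3 possible intermediate vertex sequences; the minimum is 4, attained along the walk 0 → 1 → 2.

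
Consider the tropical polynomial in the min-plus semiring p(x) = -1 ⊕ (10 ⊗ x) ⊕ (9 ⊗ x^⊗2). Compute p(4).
p(4) = -1

A tropical monomial a ⊗ x^⊗i evaluates to a + i · x. Evaluating each term at x = 4:
  Term 0 contributes -1 + 0 · 4 = -1
  Term 1 contributes 10 + 1 · 4 = 14
  Term 2 contributes 9 + 2 · 4 = 17
p(4) = ⊕ of these = min[-1, 14, 17] = -1.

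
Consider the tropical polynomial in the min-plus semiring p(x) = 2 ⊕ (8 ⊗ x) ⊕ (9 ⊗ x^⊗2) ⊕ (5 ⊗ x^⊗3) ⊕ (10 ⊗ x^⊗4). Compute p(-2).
p(-2) = -1

A tropical monomial a ⊗ x^⊗i evaluates to a + i · x. Evaluating each term at x = -2:
  Term 0 contributes 2 + 0 · -2 = 2
  Term 1 contributes 8 + 1 · -2 = 6
  Term 2 contributes 9 + 2 · -2 = 5
  Term 3 contributes 5 + 3 · -2 = -1
  Term 4 contributes 10 + 4 · -2 = 2
p(-2) = ⊕ of these = min[2, 6, 5, -1, 2] = -1.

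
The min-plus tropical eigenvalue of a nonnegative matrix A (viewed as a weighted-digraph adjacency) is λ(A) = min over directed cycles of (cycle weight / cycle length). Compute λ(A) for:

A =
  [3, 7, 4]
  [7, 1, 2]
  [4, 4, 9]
λ(A) = 1

Enumerate directed cycles and compute their means (weight / length). Sample:
  cycle 0 → 0: weight = 3, length = 1, mean = 3/1 ≈ 3.000
  cycle 1 → 1: weight = 1, length = 1, mean = 1/1 ≈ 1.000
  cycle 2 → 2: weight = 9, length = 1, mean = 9/1 ≈ 9.000
  cycle 0 → 1 → 0: weight = 14, length = 2, mean = 14/2 ≈ 7.000
  cycle 0 → 2 → 0: weight = 8, length = 2, mean = 8/2 ≈ 4.000
  cycle 1 → 0 → 1: weight = 14, length = 2, mean = 14/2 ≈ 7.000
Minimum mean = 1.000, attained e.g. along the cycle 1 → 1 with weight 1 and length 1. So λ(A) = 1/1 = 1.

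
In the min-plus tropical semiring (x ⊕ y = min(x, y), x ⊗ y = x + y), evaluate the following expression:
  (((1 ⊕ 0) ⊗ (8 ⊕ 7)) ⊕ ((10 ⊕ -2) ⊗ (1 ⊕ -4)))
(((1 ⊕ 0) ⊗ (8 ⊕ 7)) ⊕ ((10 ⊕ -2) ⊗ (1 ⊕ -4))) = -6

Expand innermost to outermost. Recall ⊕ takes the minimum of its arguments and ⊗ takes their sum. Working out the expression (((1 ⊕ 0) ⊗ (8 ⊕ 7)) ⊕ ((10 ⊕ -2) ⊗ (1 ⊕ -4))) gives -6.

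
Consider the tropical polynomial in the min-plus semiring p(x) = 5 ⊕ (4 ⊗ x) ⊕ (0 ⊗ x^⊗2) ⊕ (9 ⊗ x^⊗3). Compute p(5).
p(5) = 5

A tropical monomial a ⊗ x^⊗i evaluates to a + i · x. Evaluating each term at x = 5:
  Term 0 contributes 5 + 0 · 5 = 5
  Term 1 contributes 4 + 1 · 5 = 9
  Term 2 contributes 0 + 2 · 5 = 10
  Term 3 contributes 9 + 3 · 5 = 24
p(5) = ⊕ of these = min[5, 9, 10, 24] = 5.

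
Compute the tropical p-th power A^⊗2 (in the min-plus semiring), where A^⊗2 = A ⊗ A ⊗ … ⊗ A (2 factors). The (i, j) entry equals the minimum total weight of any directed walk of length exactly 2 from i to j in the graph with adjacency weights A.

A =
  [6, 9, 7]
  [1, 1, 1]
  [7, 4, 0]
A^⊗2 =
  [10, 10, 7]
  [2, 2, 1]
  [5, 4, 0]

Each entry (A^⊗2)_ij equals the minimum over all length-2 walks i = v_0 → v_1 → … → v_2 = j of Σ_t A[v_t][v_{t+1}]. For example, for (i, j) = (0, 2) we minimise over 3 possible intermediate vertex sequences; the minimum is 7, attained along the walk 0 → 2 → 2.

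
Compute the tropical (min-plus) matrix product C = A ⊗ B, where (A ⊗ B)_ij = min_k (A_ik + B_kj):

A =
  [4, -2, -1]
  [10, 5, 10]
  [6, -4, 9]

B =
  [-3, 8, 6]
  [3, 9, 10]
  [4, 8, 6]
A ⊗ B =
  [1, 7, 5]
  [7, 14, 15]
  [-1, 5, 6]

Apply the min-plus product entry-by-entry:
  C[0][0] = min over k of (A[0][0] + B[0][0] = 4 + -3 = 1, A[0][1] + B[1][0] = -2 + 3 = 1, A[0][2] + B[2][0] = -1 + 4 = 3) = 1 (attained at k = 0)
  C[0][1] = min over k of (A[0][0] + B[0][1] = 4 + 8 = 12, A[0][1] + B[1][1] = -2 + 9 = 7, A[0][2] + B[2][1] = -1 + 8 = 7) = 7 (attained at k = 1)
  C[0][2] = min over k of (A[0][0] + B[0][2] = 4 + 6 = 10, A[0][1] + B[1][2] = -2 + 10 = 8, A[0][2] + B[2][2] = -1 + 6 = 5) = 5 (attained at k = 2)
  C[1][0] = min over k of (A[1][0] + B[0][0] = 10 + -3 = 7, A[1][1] + B[1][0] = 5 + 3 = 8, A[1][2] + B[2][0] = 10 + 4 = 14) = 7 (attained at k = 0)
  C[1][1] = min over k of (A[1][0] + B[0][1] = 10 + 8 = 18, A[1][1] + B[1][1] = 5 + 9 = 14, A[1][2] + B[2][1] = 10 + 8 = 18) = 14 (attained at k = 1)
  C[1][2] = min over k of (A[1][0] + B[0][2] = 10 + 6 = 16, A[1][1] + B[1][2] = 5 + 10 = 15, A[1][2] + B[2][2] = 10 + 6 = 16) = 15 (attained at k = 1)
  C[2][0] = min over k of (A[2][0] + B[0][0] = 6 + -3 = 3, A[2][1] + B[1][0] = -4 + 3 = -1, A[2][2] + B[2][0] = 9 + 4 = 13) = -1 (attained at k = 1)
  C[2][1] = min over k of (A[2][0] + B[0][1] = 6 + 8 = 14, A[2][1] + B[1][1] = -4 + 9 = 5, A[2][2] + B[2][1] = 9 + 8 = 17) = 5 (attained at k = 1)
  C[2][2] = min over k of (A[2][0] + B[0][2] = 6 + 6 = 12, A[2][1] + B[1][2] = -4 + 10 = 6, A[2][2] + B[2][2] = 9 + 6 = 15) = 6 (attained at k = 1)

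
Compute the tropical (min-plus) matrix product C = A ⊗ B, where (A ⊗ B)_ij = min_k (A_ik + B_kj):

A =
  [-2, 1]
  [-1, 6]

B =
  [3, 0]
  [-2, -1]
A ⊗ B =
  [-1, -2]
  [2, -1]

Apply the min-plus product entry-by-entry:
  C[0][0] = min over k of (A[0][0] + B[0][0] = -2 + 3 = 1, A[0][1] + B[1][0] = 1 + -2 = -1) = -1 (attained at k = 1)
  C[0][1] = min over k of (A[0][0] + B[0][1] = -2 + 0 = -2, A[0][1] + B[1][1] = 1 + -1 = 0) = -2 (attained at k = 0)
  C[1][0] = min over k of (A[1][0] + B[0][0] = -1 + 3 = 2, A[1][1] + B[1][0] = 6 + -2 = 4) = 2 (attained at k = 0)
  C[1][1] = min over k of (A[1][0] + B[0][1] = -1 + 0 = -1, A[1][1] + B[1][1] = 6 + -1 = 5) = -1 (attained at k = 0)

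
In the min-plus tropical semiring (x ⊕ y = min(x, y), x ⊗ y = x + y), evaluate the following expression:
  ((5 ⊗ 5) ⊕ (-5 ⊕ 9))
((5 ⊗ 5) ⊕ (-5 ⊕ 9)) = -5

Expand innermost to outermost. Recall ⊕ takes the minimum of its arguments and ⊗ takes their sum. Working out the expression ((5 ⊗ 5) ⊕ (-5 ⊕ 9)) gives -5.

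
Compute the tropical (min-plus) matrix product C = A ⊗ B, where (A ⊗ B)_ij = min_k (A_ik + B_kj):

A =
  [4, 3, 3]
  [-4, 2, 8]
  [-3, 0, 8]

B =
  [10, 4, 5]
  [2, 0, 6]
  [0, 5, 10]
A ⊗ B =
  [3, 3, 9]
  [4, 0, 1]
  [2, 0, 2]

Apply the min-plus product entry-by-entry:
  C[0][0] = min over k of (A[0][0] + B[0][0] = 4 + 10 = 14, A[0][1] + B[1][0] = 3 + 2 = 5, A[0][2] + B[2][0] = 3 + 0 = 3) = 3 (attained at k = 2)
  C[0][1] = min over k of (A[0][0] + B[0][1] = 4 + 4 = 8, A[0][1] + B[1][1] = 3 + 0 = 3, A[0][2] + B[2][1] = 3 + 5 = 8) = 3 (attained at k = 1)
  C[0][2] = min over k of (A[0][0] + B[0][2] = 4 + 5 = 9, A[0][1] + B[1][2] = 3 + 6 = 9, A[0][2] + B[2][2] = 3 + 10 = 13) = 9 (attained at k = 0)
  C[1][0] = min over k of (A[1][0] + B[0][0] = -4 + 10 = 6, A[1][1] + B[1][0] = 2 + 2 = 4, A[1][2] + B[2][0] = 8 + 0 = 8) = 4 (attained at k = 1)
  C[1][1] = min over k of (A[1][0] + B[0][1] = -4 + 4 = 0, A[1][1] + B[1][1] = 2 + 0 = 2, A[1][2] + B[2][1] = 8 + 5 = 13) = 0 (attained at k = 0)
  C[1][2] = min over k of (A[1][0] + B[0][2] = -4 + 5 = 1, A[1][1] + B[1][2] = 2 + 6 = 8, A[1][2] + B[2][2] = 8 + 10 = 18) = 1 (attained at k = 0)
  C[2][0] = min over k of (A[2][0] + B[0][0] = -3 + 10 = 7, A[2][1] + B[1][0] = 0 + 2 = 2, A[2][2] + B[2][0] = 8 + 0 = 8) = 2 (attained at k = 1)
  C[2][1] = min over k of (A[2][0] + B[0][1] = -3 + 4 = 1, A[2][1] + B[1][1] = 0 + 0 = 0, A[2][2] + B[2][1] = 8 + 5 = 13) = 0 (attained at k = 1)
  C[2][2] = min over k of (A[2][0] + B[0][2] = -3 + 5 = 2, A[2][1] + B[1][2] = 0 + 6 = 6, A[2][2] + B[2][2] = 8 + 10 = 18) = 2 (attained at k = 0)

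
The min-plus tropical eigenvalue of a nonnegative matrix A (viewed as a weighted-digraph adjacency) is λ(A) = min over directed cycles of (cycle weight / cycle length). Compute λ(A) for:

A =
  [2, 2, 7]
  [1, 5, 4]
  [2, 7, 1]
λ(A) = 1

Enumerate directed cycles and compute their means (weight / length). Sample:
  cycle 0 → 0: weight = 2, length = 1, mean = 2/1 ≈ 2.000
  cycle 1 → 1: weight = 5, length = 1, mean = 5/1 ≈ 5.000
  cycle 2 → 2: weight = 1, length = 1, mean = 1/1 ≈ 1.000
  cycle 0 → 1 → 0: weight = 3, length = 2, mean = 3/2 ≈ 1.500
  cycle 0 → 2 → 0: weight = 9, length = 2, mean = 9/2 ≈ 4.500
  cycle 1 → 0 → 1: weight = 3, length = 2, mean = 3/2 ≈ 1.500
Minimum mean = 1.000, attained e.g. along the cycle 2 → 2 with weight 1 and length 1. So λ(A) = 1/1 = 1.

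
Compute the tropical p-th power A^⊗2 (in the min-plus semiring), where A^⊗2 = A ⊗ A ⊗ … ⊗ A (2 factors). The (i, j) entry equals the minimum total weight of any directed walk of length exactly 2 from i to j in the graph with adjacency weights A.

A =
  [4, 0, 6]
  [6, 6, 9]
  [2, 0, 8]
A^⊗2 =
  [6, 4, 9]
  [10, 6, 12]
  [6, 2, 8]

Each entry (A^⊗2)_ij equals the minimum over all length-2 walks i = v_0 → v_1 → … → v_2 = j of Σ_t A[v_t][v_{t+1}]. For example, for (i, j) = (0, 2) we minimise over 3 possible intermediate vertex sequences; the minimum is 9, attained along the walk 0 → 1 → 2.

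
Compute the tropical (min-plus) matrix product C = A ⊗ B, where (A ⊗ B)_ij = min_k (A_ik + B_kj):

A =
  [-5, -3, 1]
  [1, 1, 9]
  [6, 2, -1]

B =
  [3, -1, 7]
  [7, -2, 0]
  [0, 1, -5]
A ⊗ B =
  [-2, -6, -4]
  [4, -1, 1]
  [-1, 0, -6]

Apply the min-plus product entry-by-entry:
  C[0][0] = min over k of (A[0][0] + B[0][0] = -5 + 3 = -2, A[0][1] + B[1][0] = -3 + 7 = 4, A[0][2] + B[2][0] = 1 + 0 = 1) = -2 (attained at k = 0)
  C[0][1] = min over k of (A[0][0] + B[0][1] = -5 + -1 = -6, A[0][1] + B[1][1] = -3 + -2 = -5, A[0][2] + B[2][1] = 1 + 1 = 2) = -6 (attained at k = 0)
  C[0][2] = min over k of (A[0][0] + B[0][2] = -5 + 7 = 2, A[0][1] + B[1][2] = -3 + 0 = -3, A[0][2] + B[2][2] = 1 + -5 = -4) = -4 (attained at k = 2)
  C[1][0] = min over k of (A[1][0] + B[0][0] = 1 + 3 = 4, A[1][1] + B[1][0] = 1 + 7 = 8, A[1][2] + B[2][0] = 9 + 0 = 9) = 4 (attained at k = 0)
  C[1][1] = min over k of (A[1][0] + B[0][1] = 1 + -1 = 0, A[1][1] + B[1][1] = 1 + -2 = -1, A[1][2] + B[2][1] = 9 + 1 = 10) = -1 (attained at k = 1)
  C[1][2] = min over k of (A[1][0] + B[0][2] = 1 + 7 = 8, A[1][1] + B[1][2] = 1 + 0 = 1, A[1][2] + B[2][2] = 9 + -5 = 4) = 1 (attained at k = 1)
  C[2][0] = min over k of (A[2][0] + B[0][0] = 6 + 3 = 9, A[2][1] + B[1][0] = 2 + 7 = 9, A[2][2] + B[2][0] = -1 + 0 = -1) = -1 (attained at k = 2)
  C[2][1] = min over k of (A[2][0] + B[0][1] = 6 + -1 = 5, A[2][1] + B[1][1] = 2 + -2 = 0, A[2][2] + B[2][1] = -1 + 1 = 0) = 0 (attained at k = 1)
  C[2][2] = min over k of (A[2][0] + B[0][2] = 6 + 7 = 13, A[2][1] + B[1][2] = 2 + 0 = 2, A[2][2] + B[2][2] = -1 + -5 = -6) = -6 (attained at k = 2)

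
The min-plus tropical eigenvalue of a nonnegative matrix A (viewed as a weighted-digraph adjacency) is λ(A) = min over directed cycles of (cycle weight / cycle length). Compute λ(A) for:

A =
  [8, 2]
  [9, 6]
λ(A) = 11/2

Enumerate directed cycles and compute their means (weight / length). Sample:
  cycle 0 → 0: weight = 8, length = 1, mean = 8/1 ≈ 8.000
  cycle 1 → 1: weight = 6, length = 1, mean = 6/1 ≈ 6.000
  cycle 0 → 1 → 0: weight = 11, length = 2, mean = 11/2 ≈ 5.500
  cycle 1 → 0 → 1: weight = 11, length = 2, mean = 11/2 ≈ 5.500
Minimum mean = 5.500, attained e.g. along the cycle 0 → 1 → 0 with weight 11 and length 2. So λ(A) = 11/2 = 11/2.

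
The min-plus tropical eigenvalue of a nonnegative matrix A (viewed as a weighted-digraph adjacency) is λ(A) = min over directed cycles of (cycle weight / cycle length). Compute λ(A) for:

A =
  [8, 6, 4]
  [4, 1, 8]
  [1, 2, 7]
λ(A) = 1

Enumerate directed cycles and compute their means (weight / length). Sample:
  cycle 0 → 0: weight = 8, length = 1, mean = 8/1 ≈ 8.000
  cycle 1 → 1: weight = 1, length = 1, mean = 1/1 ≈ 1.000
  cycle 2 → 2: weight = 7, length = 1, mean = 7/1 ≈ 7.000
  cycle 0 → 1 → 0: weight = 10, length = 2, mean = 10/2 ≈ 5.000
  cycle 0 → 2 → 0: weight = 5, length = 2, mean = 5/2 ≈ 2.500
  cycle 1 → 0 → 1: weight = 10, length = 2, mean = 10/2 ≈ 5.000
Minimum mean = 1.000, attained e.g. along the cycle 1 → 1 with weight 1 and length 1. So λ(A) = 1/1 = 1.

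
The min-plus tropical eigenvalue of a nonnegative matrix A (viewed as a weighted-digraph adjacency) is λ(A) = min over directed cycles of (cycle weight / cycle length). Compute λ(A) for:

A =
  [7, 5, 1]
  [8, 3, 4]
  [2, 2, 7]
λ(A) = 3/2

Enumerate directed cycles and compute their means (weight / length). Sample:
  cycle 0 → 0: weight = 7, length = 1, mean = 7/1 ≈ 7.000
  cycle 1 → 1: weight = 3, length = 1, mean = 3/1 ≈ 3.000
  cycle 2 → 2: weight = 7, length = 1, mean = 7/1 ≈ 7.000
  cycle 0 → 1 → 0: weight = 13, length = 2, mean = 13/2 ≈ 6.500
  cycle 0 → 2 → 0: weight = 3, length = 2, mean = 3/2 ≈ 1.500
  cycle 1 → 0 → 1: weight = 13, length = 2, mean = 13/2 ≈ 6.500
Minimum mean = 1.500, attained e.g. along the cycle 0 → 2 → 0 with weight 3 and length 2. So λ(A) = 3/2 = 3/2.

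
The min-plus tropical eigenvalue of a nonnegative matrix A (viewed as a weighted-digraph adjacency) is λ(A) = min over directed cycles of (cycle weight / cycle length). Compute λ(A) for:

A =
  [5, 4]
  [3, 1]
λ(A) = 1

Enumerate directed cycles and compute their means (weight / length). Sample:
  cycle 0 → 0: weight = 5, length = 1, mean = 5/1 ≈ 5.000
  cycle 1 → 1: weight = 1, length = 1, mean = 1/1 ≈ 1.000
  cycle 0 → 1 → 0: weight = 7, length = 2, mean = 7/2 ≈ 3.500
  cycle 1 → 0 → 1: weight = 7, length = 2, mean = 7/2 ≈ 3.500
Minimum mean = 1.000, attained e.g. along the cycle 1 → 1 with weight 1 and length 1. So λ(A) = 1/1 = 1.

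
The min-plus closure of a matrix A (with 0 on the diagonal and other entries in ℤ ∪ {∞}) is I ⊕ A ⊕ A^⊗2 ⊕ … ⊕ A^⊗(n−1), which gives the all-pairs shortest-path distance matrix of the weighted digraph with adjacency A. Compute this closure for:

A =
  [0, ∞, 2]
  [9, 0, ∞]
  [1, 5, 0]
Closure =
  [0, 7, 2]
  [9, 0, 11]
  [1, 5, 0]

This is the Floyd-Warshall all-pairs shortest-path computation. For each intermediate vertex k = 0, 1, …, 2, update dist[i][j] ← min(dist[i][j], dist[i][k] + dist[k][j]). The final matrix gives, for each (i, j), the minimum total weight of any directed path from i to j (possibly empty when i = j).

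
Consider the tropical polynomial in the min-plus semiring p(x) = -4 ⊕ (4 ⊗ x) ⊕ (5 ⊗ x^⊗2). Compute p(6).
p(6) = -4

A tropical monomial a ⊗ x^⊗i evaluates to a + i · x. Evaluating each term at x = 6:
  Term 0 contributes -4 + 0 · 6 = -4
  Term 1 contributes 4 + 1 · 6 = 10
  Term 2 contributes 5 + 2 · 6 = 17
p(6) = ⊕ of these = min[-4, 10, 17] = -4.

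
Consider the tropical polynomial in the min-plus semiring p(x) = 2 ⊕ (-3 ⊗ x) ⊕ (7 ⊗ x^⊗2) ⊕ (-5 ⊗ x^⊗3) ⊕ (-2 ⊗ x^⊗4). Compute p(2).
p(2) = -1

A tropical monomial a ⊗ x^⊗i evaluates to a + i · x. Evaluating each term at x = 2:
  Term 0 contributes 2 + 0 · 2 = 2
  Term 1 contributes -3 + 1 · 2 = -1
  Term 2 contributes 7 + 2 · 2 = 11
  Term 3 contributes -5 + 3 · 2 = 1
  Term 4 contributes -2 + 4 · 2 = 6
p(2) = ⊕ of these = min[2, -1, 11, 1, 6] = -1.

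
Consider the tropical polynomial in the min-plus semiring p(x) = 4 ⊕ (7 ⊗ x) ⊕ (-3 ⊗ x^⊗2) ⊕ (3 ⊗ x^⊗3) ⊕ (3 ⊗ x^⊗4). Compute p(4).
p(4) = 4

A tropical monomial a ⊗ x^⊗i evaluates to a + i · x. Evaluating each term at x = 4:
  Term 0 contributes 4 + 0 · 4 = 4
  Term 1 contributes 7 + 1 · 4 = 11
  Term 2 contributes -3 + 2 · 4 = 5
  Term 3 contributes 3 + 3 · 4 = 15
  Term 4 contributes 3 + 4 · 4 = 19
p(4) = ⊕ of these = min[4, 11, 5, 15, 19] = 4.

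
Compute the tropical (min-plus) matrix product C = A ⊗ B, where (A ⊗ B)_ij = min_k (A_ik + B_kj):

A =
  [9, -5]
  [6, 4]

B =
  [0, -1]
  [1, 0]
A ⊗ B =
  [-4, -5]
  [5, 4]

Apply the min-plus product entry-by-entry:
  C[0][0] = min over k of (A[0][0] + B[0][0] = 9 + 0 = 9, A[0][1] + B[1][0] = -5 + 1 = -4) = -4 (attained at k = 1)
  C[0][1] = min over k of (A[0][0] + B[0][1] = 9 + -1 = 8, A[0][1] + B[1][1] = -5 + 0 = -5) = -5 (attained at k = 1)
  C[1][0] = min over k of (A[1][0] + B[0][0] = 6 + 0 = 6, A[1][1] + B[1][0] = 4 + 1 = 5) = 5 (attained at k = 1)
  C[1][1] = min over k of (A[1][0] + B[0][1] = 6 + -1 = 5, A[1][1] + B[1][1] = 4 + 0 = 4) = 4 (attained at k = 1)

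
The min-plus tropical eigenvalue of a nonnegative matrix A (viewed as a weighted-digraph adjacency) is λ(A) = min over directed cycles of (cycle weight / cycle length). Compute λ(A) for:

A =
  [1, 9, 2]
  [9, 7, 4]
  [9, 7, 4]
λ(A) = 1

Enumerate directed cycles and compute their means (weight / length). Sample:
  cycle 0 → 0: weight = 1, length = 1, mean = 1/1 ≈ 1.000
  cycle 1 → 1: weight = 7, length = 1, mean = 7/1 ≈ 7.000
  cycle 2 → 2: weight = 4, length = 1, mean = 4/1 ≈ 4.000
  cycle 0 → 1 → 0: weight = 18, length = 2, mean = 18/2 ≈ 9.000
  cycle 0 → 2 → 0: weight = 11, length = 2, mean = 11/2 ≈ 5.500
  cycle 1 → 0 → 1: weight = 18, length = 2, mean = 18/2 ≈ 9.000
Minimum mean = 1.000, attained e.g. along the cycle 0 → 0 with weight 1 and length 1. So λ(A) = 1/1 = 1.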